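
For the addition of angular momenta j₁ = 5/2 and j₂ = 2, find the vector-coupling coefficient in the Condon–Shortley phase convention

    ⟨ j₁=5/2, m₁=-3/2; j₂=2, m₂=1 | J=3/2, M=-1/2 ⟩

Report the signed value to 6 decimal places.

+0.138013

j₁+j₂−J=3  J+j₁−j₂=2  J−j₁+j₂=1  j₁+j₂+J+1=7
(j₁±m₁, j₂±m₂, J±M) = (1,4,3,1,1,2)
P² = 96/35
sum k=2..3:
  [2] +1/4 = 1/4
  [3] −1/6 = -1/6
S = 1/12
C² = P²·S² = 2/105 ; C = +0.138013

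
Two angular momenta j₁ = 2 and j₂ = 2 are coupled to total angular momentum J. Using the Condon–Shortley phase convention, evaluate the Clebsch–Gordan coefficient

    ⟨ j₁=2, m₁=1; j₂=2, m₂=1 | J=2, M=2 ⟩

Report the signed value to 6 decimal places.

j₁+j₂−J=2  J+j₁−j₂=2  J−j₁+j₂=2  j₁+j₂+J+1=7
(j₁±m₁, j₂±m₂, J±M) = (3,1,3,1,4,0)
P² = 48/7
sum k=1..1:
  [1] −1/4 = -1/4
S = -1/4
C² = P²·S² = 3/7 ; C = -0.654654

-0.654654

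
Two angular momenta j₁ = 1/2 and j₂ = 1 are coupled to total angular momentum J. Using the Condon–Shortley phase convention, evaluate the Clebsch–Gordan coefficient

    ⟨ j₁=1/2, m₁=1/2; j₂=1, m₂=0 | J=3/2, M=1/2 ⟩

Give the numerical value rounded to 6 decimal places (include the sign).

j₁+j₂−J=0  J+j₁−j₂=1  J−j₁+j₂=2  j₁+j₂+J+1=4
(j₁±m₁, j₂±m₂, J±M) = (1,0,1,1,2,1)
P² = 2/3
sum k=0..0:
  [0] +1/1 = 1
S = 1
C² = P²·S² = 2/3 ; C = +0.816497

+√(2/3) = +0.816497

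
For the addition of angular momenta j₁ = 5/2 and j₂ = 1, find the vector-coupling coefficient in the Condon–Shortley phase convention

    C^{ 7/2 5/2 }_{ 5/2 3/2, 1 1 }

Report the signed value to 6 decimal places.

triangle: 0!*5!*2!/8! = 240/40320
(j±m)!: 4!*1!*2!*0!*6!*1! = 34560
prefactor² = (2J+1)*Δ*N² = 11520/7
  k=0: +1/(0!*0!*1!*2!*4!*0!) = 1/48
Σ = 1/48  ⇒  CG² = 11520/7*1/48² = 5/7
CG = +√(5/7) = +0.845154

+√(5/7) = +0.845154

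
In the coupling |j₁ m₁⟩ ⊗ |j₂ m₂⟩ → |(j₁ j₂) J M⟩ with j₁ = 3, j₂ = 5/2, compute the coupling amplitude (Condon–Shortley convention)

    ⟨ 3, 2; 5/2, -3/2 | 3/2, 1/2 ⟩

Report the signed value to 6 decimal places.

-0.218218

j₁+j₂−J=4  J+j₁−j₂=2  J−j₁+j₂=1  j₁+j₂+J+1=8
(j₁±m₁, j₂±m₂, J±M) = (5,1,1,4,2,1)
P² = 192/7
sum k=0..1:
  [0] +1/24 = 1/24
  [1] −1/12 = -1/12
S = -1/24
C² = P²·S² = 1/21 ; C = -0.218218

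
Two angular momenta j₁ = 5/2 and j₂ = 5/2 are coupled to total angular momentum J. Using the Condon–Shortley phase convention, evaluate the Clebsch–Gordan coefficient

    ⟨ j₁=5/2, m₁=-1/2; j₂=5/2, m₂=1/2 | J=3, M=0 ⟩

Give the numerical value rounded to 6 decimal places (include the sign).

-0.298142

triangle: 2!×3!×3!/9! = 72/362880
(j±m)!: 2!×3!×3!×2!×3!×3! = 5184
prefactor² = (2J+1)×Δ×N² = 36/5
  k=0: +1/(0!×2!×3!×3!×0!×0!) = 1/72
  k=1: −1/(1!×1!×2!×2!×1!×1!) = -1/4
  k=2: +1/(2!×0!×1!×1!×2!×2!) = 1/8
Σ = -1/9  ⇒  CG² = 36/5×(-1/9)² = 4/45
CG = −√(4/45) = -0.298142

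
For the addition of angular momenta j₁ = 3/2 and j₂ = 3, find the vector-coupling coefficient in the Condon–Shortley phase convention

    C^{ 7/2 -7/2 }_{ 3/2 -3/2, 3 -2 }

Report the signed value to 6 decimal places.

√[8·1!2!5!/9! · 0!3!1!5!0!7!] = √(19200)
  +(−1)^1/∏(1,0,2,0,0,5)! = -1/240  (running -1/240)
⟨..|..⟩ = √(19200)·(-1/240) = -0.577350

−√(1/3) ≈ -0.577350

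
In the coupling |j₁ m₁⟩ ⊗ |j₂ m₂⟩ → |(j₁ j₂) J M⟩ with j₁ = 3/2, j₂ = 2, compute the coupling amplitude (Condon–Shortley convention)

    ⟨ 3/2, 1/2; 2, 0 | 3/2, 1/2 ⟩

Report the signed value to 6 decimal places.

√[4·2!1!2!/6! · 2!1!2!2!2!1!] = √(16/45)
  +(−1)^0/∏(0,2,1,2,0,0)! = 1/4  (running 1/4)
  +(−1)^1/∏(1,1,0,1,1,1)! = -1  (running -3/4)
⟨..|..⟩ = √(16/45)·(-3/4) = -0.447214

-0.447214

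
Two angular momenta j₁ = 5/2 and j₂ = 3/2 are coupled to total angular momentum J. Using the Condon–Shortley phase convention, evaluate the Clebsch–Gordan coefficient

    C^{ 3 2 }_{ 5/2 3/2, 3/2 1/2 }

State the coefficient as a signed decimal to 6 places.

+0.288675

√[7·1!4!2!/8! · 4!1!2!1!5!1!] = √(48)
  +(−1)^0/∏(0,1,1,2,3,0)! = 1/12  (running 1/12)
  +(−1)^1/∏(1,0,0,1,4,1)! = -1/24  (running 1/24)
⟨..|..⟩ = √(48)·(1/24) = +0.288675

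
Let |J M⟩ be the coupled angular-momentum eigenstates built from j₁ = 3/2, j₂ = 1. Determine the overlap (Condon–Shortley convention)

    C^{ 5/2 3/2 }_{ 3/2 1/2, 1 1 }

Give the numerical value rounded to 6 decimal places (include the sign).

√[6·0!3!2!/6! · 2!1!2!0!4!1!] = √(48/5)
  +(−1)^0/∏(0,0,1,2,2,0)! = 1/4  (running 1/4)
⟨..|..⟩ = √(48/5)·(1/4) = +0.774597

+√(3/5) = +0.774597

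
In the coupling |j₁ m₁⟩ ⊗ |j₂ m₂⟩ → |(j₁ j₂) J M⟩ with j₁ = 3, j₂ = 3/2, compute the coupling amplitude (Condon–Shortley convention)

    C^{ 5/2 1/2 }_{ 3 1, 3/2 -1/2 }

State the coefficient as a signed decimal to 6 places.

−√(1/70) ≈ -0.119523

√[6·2!4!1!/8! · 4!2!1!2!3!2!] = √(288/35)
  +(−1)^0/∏(0,2,2,1,2,0)! = 1/8  (running 1/8)
  +(−1)^1/∏(1,1,1,0,3,1)! = -1/6  (running -1/24)
⟨..|..⟩ = √(288/35)·(-1/24) = -0.119523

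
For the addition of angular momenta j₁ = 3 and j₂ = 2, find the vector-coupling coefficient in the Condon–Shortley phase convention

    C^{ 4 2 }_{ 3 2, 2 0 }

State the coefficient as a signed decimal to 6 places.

triangle: 1!*5!*3!/10! = 720/3628800
(j±m)!: 5!*1!*2!*2!*6!*2! = 691200
prefactor² = (2J+1)*Δ*N² = 8640/7
  k=0: +1/(0!*1!*1!*2!*4!*1!) = 1/48
  k=1: −1/(1!*0!*0!*1!*5!*2!) = -1/240
Σ = 1/60  ⇒  CG² = 8640/7*1/60² = 12/35
CG = +√(12/35) = +0.585540

+√(12/35) = +0.585540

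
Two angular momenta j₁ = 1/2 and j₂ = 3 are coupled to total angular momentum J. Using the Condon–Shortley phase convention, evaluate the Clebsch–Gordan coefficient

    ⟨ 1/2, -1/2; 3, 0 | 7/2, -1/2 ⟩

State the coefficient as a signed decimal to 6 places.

+√(4/7) = +0.755929

√[8·0!1!6!/8! · 0!1!3!3!3!4!] = √(5184/7)
  +(−1)^0/∏(0,0,1,3,0,3)! = 1/36  (running 1/36)
⟨..|..⟩ = √(5184/7)·(1/36) = +0.755929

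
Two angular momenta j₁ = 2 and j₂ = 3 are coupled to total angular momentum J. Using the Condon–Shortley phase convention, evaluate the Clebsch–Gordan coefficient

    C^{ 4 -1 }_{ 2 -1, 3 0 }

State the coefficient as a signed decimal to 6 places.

√[9·1!3!5!/10! · 1!3!3!3!3!5!] = √(1944/7)
  +(−1)^0/∏(0,1,3,3,0,2)! = 1/72  (running 1/72)
  +(−1)^1/∏(1,0,2,2,1,3)! = -1/24  (running -1/36)
⟨..|..⟩ = √(1944/7)·(-1/36) = -0.462910

-0.462910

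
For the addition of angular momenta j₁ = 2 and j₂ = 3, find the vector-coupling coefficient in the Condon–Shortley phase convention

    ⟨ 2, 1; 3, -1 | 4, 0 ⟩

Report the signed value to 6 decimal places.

+0.597614

√[9·1!3!5!/10! · 3!1!2!4!4!4!] = √(10368/35)
  +(−1)^0/∏(0,1,1,2,2,3)! = 1/24  (running 1/24)
  +(−1)^1/∏(1,0,0,1,3,4)! = -1/144  (running 5/144)
⟨..|..⟩ = √(10368/35)·(5/144) = +0.597614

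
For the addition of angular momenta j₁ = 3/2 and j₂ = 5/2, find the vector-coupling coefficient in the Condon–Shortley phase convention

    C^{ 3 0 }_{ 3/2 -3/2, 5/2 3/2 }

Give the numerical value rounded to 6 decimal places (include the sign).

j₁+j₂−J=1  J+j₁−j₂=2  J−j₁+j₂=4  j₁+j₂+J+1=8
(j₁±m₁, j₂±m₂, J±M) = (0,3,4,1,3,3)
P² = 216/5
sum k=1..1:
  [1] −1/12 = -1/12
S = -1/12
C² = P²·S² = 3/10 ; C = -0.547723

−√(3/10) = -0.547723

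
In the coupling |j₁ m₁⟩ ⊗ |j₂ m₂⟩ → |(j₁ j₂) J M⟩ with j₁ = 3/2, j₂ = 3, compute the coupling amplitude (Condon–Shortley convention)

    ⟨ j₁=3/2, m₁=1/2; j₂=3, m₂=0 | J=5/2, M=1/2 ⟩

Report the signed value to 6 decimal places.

−√(6/35) ≈ -0.414039

j₁+j₂−J=2  J+j₁−j₂=1  J−j₁+j₂=4  j₁+j₂+J+1=8
(j₁±m₁, j₂±m₂, J±M) = (2,1,3,3,3,2)
P² = 216/35
sum k=0..1:
  [0] +1/12 = 1/12
  [1] −1/4 = -1/4
S = -1/6
C² = P²·S² = 6/35 ; C = -0.414039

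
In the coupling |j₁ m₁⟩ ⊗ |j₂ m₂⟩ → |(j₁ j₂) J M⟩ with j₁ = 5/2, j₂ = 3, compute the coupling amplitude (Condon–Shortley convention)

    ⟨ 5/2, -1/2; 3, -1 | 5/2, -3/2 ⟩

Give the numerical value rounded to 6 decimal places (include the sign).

−√(1/35) = -0.169031

triangle: 3!×2!×3!/9! = 72/362880
(j±m)!: 2!×3!×2!×4!×1!×4! = 13824
prefactor² = (2J+1)×Δ×N² = 576/35
  k=1: −1/(1!×2!×2!×1!×0!×2!) = -1/8
  k=2: +1/(2!×1!×1!×0!×1!×3!) = 1/12
Σ = -1/24  ⇒  CG² = 576/35×(-1/24)² = 1/35
CG = −√(1/35) = -0.169031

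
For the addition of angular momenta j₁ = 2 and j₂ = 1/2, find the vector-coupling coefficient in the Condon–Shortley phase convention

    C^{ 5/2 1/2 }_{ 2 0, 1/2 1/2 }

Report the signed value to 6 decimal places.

+0.774597  (= +√(3/5))

√[6·0!4!1!/6! · 2!2!1!0!3!2!] = √(48/5)
  +(−1)^0/∏(0,0,2,1,2,0)! = 1/4  (running 1/4)
⟨..|..⟩ = √(48/5)·(1/4) = +0.774597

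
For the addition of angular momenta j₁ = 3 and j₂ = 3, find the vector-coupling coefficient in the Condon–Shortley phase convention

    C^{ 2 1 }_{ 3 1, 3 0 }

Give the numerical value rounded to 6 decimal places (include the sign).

+√(1/42) = +0.154303

triangle: 4!×2!×2!/9! = 96/362880
(j±m)!: 4!×2!×3!×3!×3!×1! = 10368
prefactor² = (2J+1)×Δ×N² = 96/7
  k=1: −1/(1!×3!×1!×2!×1!×0!) = -1/12
  k=2: +1/(2!×2!×0!×1!×2!×1!) = 1/8
Σ = 1/24  ⇒  CG² = 96/7×1/24² = 1/42
CG = +√(1/42) = +0.154303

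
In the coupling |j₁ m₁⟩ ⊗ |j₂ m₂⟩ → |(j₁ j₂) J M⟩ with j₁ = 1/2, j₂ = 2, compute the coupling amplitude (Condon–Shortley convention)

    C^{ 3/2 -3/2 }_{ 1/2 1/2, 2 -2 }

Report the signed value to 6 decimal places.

+√(4/5) ≈ +0.894427

triangle: 1!*0!*3!/5! = 6/120
(j±m)!: 1!*0!*0!*4!*0!*3! = 144
prefactor² = (2J+1)*Δ*N² = 144/5
  k=0: +1/(0!*1!*0!*0!*0!*3!) = 1/6
Σ = 1/6  ⇒  CG² = 144/5*1/6² = 4/5
CG = +√(4/5) = +0.894427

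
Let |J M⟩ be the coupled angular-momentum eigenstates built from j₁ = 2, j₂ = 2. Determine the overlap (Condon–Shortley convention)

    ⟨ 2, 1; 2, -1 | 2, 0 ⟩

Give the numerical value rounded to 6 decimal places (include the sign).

j₁+j₂−J=2  J+j₁−j₂=2  J−j₁+j₂=2  j₁+j₂+J+1=7
(j₁±m₁, j₂±m₂, J±M) = (3,1,1,3,2,2)
P² = 8/7
sum k=0..1:
  [0] +1/2 = 1/2
  [1] −1/4 = -1/4
S = 1/4
C² = P²·S² = 1/14 ; C = +0.267261

+0.267261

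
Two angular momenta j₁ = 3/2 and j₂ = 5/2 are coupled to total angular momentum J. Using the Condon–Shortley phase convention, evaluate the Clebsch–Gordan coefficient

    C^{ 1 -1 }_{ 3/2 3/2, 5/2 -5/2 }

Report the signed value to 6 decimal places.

j₁+j₂−J=3  J+j₁−j₂=0  J−j₁+j₂=2  j₁+j₂+J+1=6
(j₁±m₁, j₂±m₂, J±M) = (3,0,0,5,0,2)
P² = 72
sum k=0..0:
  [0] +1/12 = 1/12
S = 1/12
C² = P²·S² = 1/2 ; C = +0.707107

+√(1/2) ≈ +0.707107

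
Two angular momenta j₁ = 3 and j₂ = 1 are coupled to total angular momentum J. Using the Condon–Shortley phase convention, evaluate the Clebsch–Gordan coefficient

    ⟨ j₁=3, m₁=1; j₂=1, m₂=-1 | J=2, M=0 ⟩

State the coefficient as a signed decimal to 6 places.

j₁+j₂−J=2  J+j₁−j₂=4  J−j₁+j₂=0  j₁+j₂+J+1=7
(j₁±m₁, j₂±m₂, J±M) = (4,2,0,2,2,2)
P² = 128/7
sum k=0..0:
  [0] +1/8 = 1/8
S = 1/8
C² = P²·S² = 2/7 ; C = +0.534522

+√(2/7) = +0.534522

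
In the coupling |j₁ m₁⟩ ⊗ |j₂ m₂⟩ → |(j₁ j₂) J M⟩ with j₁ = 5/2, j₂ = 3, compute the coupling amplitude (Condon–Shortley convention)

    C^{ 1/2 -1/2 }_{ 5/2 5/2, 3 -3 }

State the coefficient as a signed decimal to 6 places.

+√(2/7) = +0.534522

triangle: 5!×0!×1!/7! = 120/5040
(j±m)!: 5!×0!×0!×6!×0!×1! = 86400
prefactor² = (2J+1)×Δ×N² = 28800/7
  k=0: +1/(0!×5!×0!×0!×0!×1!) = 1/120
Σ = 1/120  ⇒  CG² = 28800/7×1/120² = 2/7
CG = +√(2/7) = +0.534522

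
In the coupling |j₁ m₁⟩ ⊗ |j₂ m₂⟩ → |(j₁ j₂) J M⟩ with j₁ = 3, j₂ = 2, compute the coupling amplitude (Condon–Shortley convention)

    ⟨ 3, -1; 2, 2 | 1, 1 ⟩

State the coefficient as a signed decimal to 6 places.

√[3·4!2!0!/7! · 2!4!4!0!2!0!] = √(2304/35)
  +(−1)^4/∏(4,0,0,0,2,0)! = 1/48  (running 1/48)
⟨..|..⟩ = √(2304/35)·(1/48) = +0.169031

+√(1/35) = +0.169031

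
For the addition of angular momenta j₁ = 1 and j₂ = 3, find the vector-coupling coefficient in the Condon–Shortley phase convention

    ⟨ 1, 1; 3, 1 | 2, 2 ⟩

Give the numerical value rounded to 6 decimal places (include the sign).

√[5·2!0!4!/7! · 2!0!4!2!4!0!] = √(768/7)
  +(−1)^0/∏(0,2,0,4,0,0)! = 1/48  (running 1/48)
⟨..|..⟩ = √(768/7)·(1/48) = +0.218218

+√(1/21) = +0.218218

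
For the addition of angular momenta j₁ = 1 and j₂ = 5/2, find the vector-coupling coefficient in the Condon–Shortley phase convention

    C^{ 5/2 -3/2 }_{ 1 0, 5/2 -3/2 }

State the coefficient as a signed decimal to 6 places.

√[6·1!1!4!/7! · 1!1!1!4!1!4!] = √(576/35)
  +(−1)^0/∏(0,1,1,1,0,3)! = 1/6  (running 1/6)
  +(−1)^1/∏(1,0,0,0,1,4)! = -1/24  (running 1/8)
⟨..|..⟩ = √(576/35)·(1/8) = +0.507093

+0.507093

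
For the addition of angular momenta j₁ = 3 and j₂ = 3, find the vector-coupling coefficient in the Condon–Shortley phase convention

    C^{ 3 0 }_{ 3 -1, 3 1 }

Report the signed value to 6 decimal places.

+0.408248  (= +√(1/6))

√[7·3!3!3!/10! · 2!4!4!2!3!3!] = √(864/25)
  +(−1)^1/∏(1,2,3,3,0,0)! = -1/72  (running -1/72)
  +(−1)^2/∏(2,1,2,2,1,1)! = 1/8  (running 1/9)
  +(−1)^3/∏(3,0,1,1,2,2)! = -1/24  (running 5/72)
⟨..|..⟩ = √(864/25)·(5/72) = +0.408248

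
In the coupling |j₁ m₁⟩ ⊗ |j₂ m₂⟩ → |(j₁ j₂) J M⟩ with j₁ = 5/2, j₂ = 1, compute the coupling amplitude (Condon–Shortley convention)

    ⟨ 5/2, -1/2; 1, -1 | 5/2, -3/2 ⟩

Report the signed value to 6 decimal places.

+0.676123  (= +√(16/35))

j₁+j₂−J=1  J+j₁−j₂=4  J−j₁+j₂=1  j₁+j₂+J+1=7
(j₁±m₁, j₂±m₂, J±M) = (2,3,0,2,1,4)
P² = 576/35
sum k=0..0:
  [0] +1/6 = 1/6
S = 1/6
C² = P²·S² = 16/35 ; C = +0.676123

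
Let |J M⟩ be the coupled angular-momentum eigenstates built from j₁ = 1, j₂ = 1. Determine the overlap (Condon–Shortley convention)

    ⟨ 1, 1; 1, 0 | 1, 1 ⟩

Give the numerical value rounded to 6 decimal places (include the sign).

+0.707107

j₁+j₂−J=1  J+j₁−j₂=1  J−j₁+j₂=1  j₁+j₂+J+1=4
(j₁±m₁, j₂±m₂, J±M) = (2,0,1,1,2,0)
P² = 1/2
sum k=0..0:
  [0] +1/1 = 1
S = 1
C² = P²·S² = 1/2 ; C = +0.707107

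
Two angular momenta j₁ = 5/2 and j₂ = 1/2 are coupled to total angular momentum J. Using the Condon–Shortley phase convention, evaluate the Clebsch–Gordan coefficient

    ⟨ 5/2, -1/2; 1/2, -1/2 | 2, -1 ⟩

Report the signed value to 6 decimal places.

+0.577350

√[5·1!4!0!/6! · 2!3!0!1!1!3!] = √(12)
  +(−1)^0/∏(0,1,3,0,1,0)! = 1/6  (running 1/6)
⟨..|..⟩ = √(12)·(1/6) = +0.577350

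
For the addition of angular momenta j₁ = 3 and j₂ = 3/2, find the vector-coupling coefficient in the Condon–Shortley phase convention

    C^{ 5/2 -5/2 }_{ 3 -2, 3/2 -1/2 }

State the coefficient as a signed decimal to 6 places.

j₁+j₂−J=2  J+j₁−j₂=4  J−j₁+j₂=1  j₁+j₂+J+1=8
(j₁±m₁, j₂±m₂, J±M) = (1,5,1,2,0,5)
P² = 1440/7
sum k=1..1:
  [1] −1/24 = -1/24
S = -1/24
C² = P²·S² = 5/14 ; C = -0.597614

−√(5/14) = -0.597614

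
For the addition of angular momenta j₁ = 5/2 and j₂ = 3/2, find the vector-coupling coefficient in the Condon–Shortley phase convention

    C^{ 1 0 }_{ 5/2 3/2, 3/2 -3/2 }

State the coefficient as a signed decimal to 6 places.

j₁+j₂−J=3  J+j₁−j₂=2  J−j₁+j₂=0  j₁+j₂+J+1=6
(j₁±m₁, j₂±m₂, J±M) = (4,1,0,3,1,1)
P² = 36/5
sum k=0..0:
  [0] +1/6 = 1/6
S = 1/6
C² = P²·S² = 1/5 ; C = +0.447214

+0.447214  (= +√(1/5))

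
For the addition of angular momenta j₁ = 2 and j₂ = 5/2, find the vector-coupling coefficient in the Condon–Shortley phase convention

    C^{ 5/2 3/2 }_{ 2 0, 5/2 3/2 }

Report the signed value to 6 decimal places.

j₁+j₂−J=2  J+j₁−j₂=2  J−j₁+j₂=3  j₁+j₂+J+1=8
(j₁±m₁, j₂±m₂, J±M) = (2,2,4,1,4,1)
P² = 288/35
sum k=1..2:
  [1] −1/6 = -1/6
  [2] +1/8 = 1/8
S = -1/24
C² = P²·S² = 1/70 ; C = -0.119523

-0.119523  (= −√(1/70))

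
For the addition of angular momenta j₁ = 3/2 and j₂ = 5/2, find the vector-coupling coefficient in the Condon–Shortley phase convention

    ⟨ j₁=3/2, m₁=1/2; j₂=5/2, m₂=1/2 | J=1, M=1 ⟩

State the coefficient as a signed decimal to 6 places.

-0.387298

triangle: 3!·0!·2!/6! = 12/720
(j±m)!: 2!·1!·3!·2!·2!·0! = 48
prefactor² = (2J+1)·Δ·N² = 12/5
  k=1: −1/(1!·2!·0!·2!·0!·0!) = -1/4
Σ = -1/4  ⇒  CG² = 12/5·(-1/4)² = 3/20
CG = −√(3/20) = -0.387298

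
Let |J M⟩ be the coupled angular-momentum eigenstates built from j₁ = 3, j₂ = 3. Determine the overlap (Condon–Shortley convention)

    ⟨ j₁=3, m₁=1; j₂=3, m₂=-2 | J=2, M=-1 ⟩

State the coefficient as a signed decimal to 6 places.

triangle: 4!·2!·2!/9! = 96/362880
(j±m)!: 4!·2!·1!·5!·1!·3! = 34560
prefactor² = (2J+1)·Δ·N² = 320/7
  k=0: +1/(0!·4!·2!·1!·0!·1!) = 1/48
  k=1: −1/(1!·3!·1!·0!·1!·2!) = -1/12
Σ = -1/16  ⇒  CG² = 320/7·(-1/16)² = 5/28
CG = −√(5/28) = -0.422577

-0.422577  (= −√(5/28))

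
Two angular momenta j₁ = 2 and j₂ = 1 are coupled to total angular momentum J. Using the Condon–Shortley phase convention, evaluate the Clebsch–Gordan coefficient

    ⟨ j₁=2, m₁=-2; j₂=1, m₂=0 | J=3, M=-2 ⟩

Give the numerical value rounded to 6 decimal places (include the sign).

+0.577350

j₁+j₂−J=0  J+j₁−j₂=4  J−j₁+j₂=2  j₁+j₂+J+1=7
(j₁±m₁, j₂±m₂, J±M) = (0,4,1,1,1,5)
P² = 192
sum k=0..0:
  [0] +1/24 = 1/24
S = 1/24
C² = P²·S² = 1/3 ; C = +0.577350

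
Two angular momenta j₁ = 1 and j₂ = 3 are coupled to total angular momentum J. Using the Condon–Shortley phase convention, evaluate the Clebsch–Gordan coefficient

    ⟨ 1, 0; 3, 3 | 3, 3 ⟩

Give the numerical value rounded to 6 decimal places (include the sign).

j₁+j₂−J=1  J+j₁−j₂=1  J−j₁+j₂=5  j₁+j₂+J+1=8
(j₁±m₁, j₂±m₂, J±M) = (1,1,6,0,6,0)
P² = 10800
sum k=1..1:
  [1] −1/120 = -1/120
S = -1/120
C² = P²·S² = 3/4 ; C = -0.866025

-0.866025  (= −√(3/4))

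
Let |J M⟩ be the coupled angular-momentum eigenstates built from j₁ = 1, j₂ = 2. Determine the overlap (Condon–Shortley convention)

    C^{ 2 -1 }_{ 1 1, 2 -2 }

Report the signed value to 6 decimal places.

+0.577350

√[5·1!1!3!/6! · 2!0!0!4!1!3!] = √(12)
  +(−1)^0/∏(0,1,0,0,1,3)! = 1/6  (running 1/6)
⟨..|..⟩ = √(12)·(1/6) = +0.577350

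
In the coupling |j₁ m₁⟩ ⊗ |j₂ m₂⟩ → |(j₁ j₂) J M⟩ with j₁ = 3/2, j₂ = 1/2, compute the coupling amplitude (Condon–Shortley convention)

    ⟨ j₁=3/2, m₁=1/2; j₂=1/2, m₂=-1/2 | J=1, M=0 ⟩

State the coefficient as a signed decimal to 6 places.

+0.707107

√[3·1!2!0!/4! · 2!1!0!1!1!1!] = √(1/2)
  +(−1)^0/∏(0,1,1,0,1,0)! = 1  (running 1)
⟨..|..⟩ = √(1/2)·(1) = +0.707107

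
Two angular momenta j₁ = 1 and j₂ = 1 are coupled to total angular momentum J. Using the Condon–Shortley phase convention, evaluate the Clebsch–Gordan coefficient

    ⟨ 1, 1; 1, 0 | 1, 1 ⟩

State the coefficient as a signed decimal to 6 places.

j₁+j₂−J=1  J+j₁−j₂=1  J−j₁+j₂=1  j₁+j₂+J+1=4
(j₁±m₁, j₂±m₂, J±M) = (2,0,1,1,2,0)
P² = 1/2
sum k=0..0:
  [0] +1/1 = 1
S = 1
C² = P²·S² = 1/2 ; C = +0.707107

+0.707107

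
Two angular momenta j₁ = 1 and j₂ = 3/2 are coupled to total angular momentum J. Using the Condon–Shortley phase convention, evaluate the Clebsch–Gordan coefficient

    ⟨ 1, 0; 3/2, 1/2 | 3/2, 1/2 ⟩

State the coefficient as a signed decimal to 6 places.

triangle: 1!×1!×2!/5! = 2/120
(j±m)!: 1!×1!×2!×1!×2!×1! = 4
prefactor² = (2J+1)×Δ×N² = 4/15
  k=0: +1/(0!×1!×1!×2!×0!×0!) = 1/2
  k=1: −1/(1!×0!×0!×1!×1!×1!) = -1
Σ = -1/2  ⇒  CG² = 4/15×(-1/2)² = 1/15
CG = −√(1/15) = -0.258199

-0.258199  (= −√(1/15))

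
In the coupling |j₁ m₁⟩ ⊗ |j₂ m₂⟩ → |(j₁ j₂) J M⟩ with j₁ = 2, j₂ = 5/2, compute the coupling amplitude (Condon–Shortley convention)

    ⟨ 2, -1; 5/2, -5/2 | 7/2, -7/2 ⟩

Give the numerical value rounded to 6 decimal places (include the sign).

√[8·1!3!4!/9! · 1!3!0!5!0!7!] = √(11520)
  +(−1)^0/∏(0,1,3,0,0,4)! = 1/144  (running 1/144)
⟨..|..⟩ = √(11520)·(1/144) = +0.745356

+0.745356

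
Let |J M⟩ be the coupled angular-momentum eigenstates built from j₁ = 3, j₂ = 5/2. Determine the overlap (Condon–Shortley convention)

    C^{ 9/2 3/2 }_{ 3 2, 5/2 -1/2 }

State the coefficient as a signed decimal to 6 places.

j₁+j₂−J=1  J+j₁−j₂=5  J−j₁+j₂=4  j₁+j₂+J+1=11
(j₁±m₁, j₂±m₂, J±M) = (5,1,2,3,6,3)
P² = 345600/77
sum k=0..1:
  [0] +1/96 = 1/96
  [1] −1/720 = -1/720
S = 13/1440
C² = P²·S² = 169/462 ; C = +0.604815

+√(169/462) = +0.604815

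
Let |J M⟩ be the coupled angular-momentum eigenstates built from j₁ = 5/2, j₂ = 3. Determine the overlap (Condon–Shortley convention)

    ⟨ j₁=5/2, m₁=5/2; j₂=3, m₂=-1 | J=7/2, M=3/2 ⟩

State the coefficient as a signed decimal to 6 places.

triangle: 2!*3!*4!/10! = 288/3628800
(j±m)!: 5!*0!*2!*4!*5!*2! = 1382400
prefactor² = (2J+1)*Δ*N² = 6144/7
  k=0: +1/(0!*2!*0!*2!*3!*2!) = 1/48
Σ = 1/48  ⇒  CG² = 6144/7*1/48² = 8/21
CG = +√(8/21) = +0.617213

+√(8/21) ≈ +0.617213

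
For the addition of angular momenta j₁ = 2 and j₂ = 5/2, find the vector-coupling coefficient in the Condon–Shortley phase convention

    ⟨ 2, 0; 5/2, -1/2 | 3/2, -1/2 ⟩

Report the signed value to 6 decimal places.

j₁+j₂−J=3  J+j₁−j₂=1  J−j₁+j₂=2  j₁+j₂+J+1=7
(j₁±m₁, j₂±m₂, J±M) = (2,2,2,3,1,2)
P² = 32/35
sum k=1..2:
  [1] −1/2 = -1/2
  [2] +1/4 = 1/4
S = -1/4
C² = P²·S² = 2/35 ; C = -0.239046

−√(2/35) ≈ -0.239046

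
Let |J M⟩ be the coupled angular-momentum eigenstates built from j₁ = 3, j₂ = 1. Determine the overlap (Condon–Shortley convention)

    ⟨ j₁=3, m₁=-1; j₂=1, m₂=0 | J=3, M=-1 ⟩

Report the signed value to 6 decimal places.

triangle: 1!×5!×1!/8! = 120/40320
(j±m)!: 2!×4!×1!×1!×2!×4! = 2304
prefactor² = (2J+1)×Δ×N² = 48
  k=0: +1/(0!×1!×4!×1!×1!×0!) = 1/24
  k=1: −1/(1!×0!×3!×0!×2!×1!) = -1/12
Σ = -1/24  ⇒  CG² = 48×(-1/24)² = 1/12
CG = −√(1/12) = -0.288675

-0.288675  (= −√(1/12))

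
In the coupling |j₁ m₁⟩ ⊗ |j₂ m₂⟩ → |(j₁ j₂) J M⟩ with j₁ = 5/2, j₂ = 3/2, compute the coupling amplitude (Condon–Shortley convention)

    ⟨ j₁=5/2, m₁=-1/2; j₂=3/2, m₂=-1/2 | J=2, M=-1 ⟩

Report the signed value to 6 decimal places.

j₁+j₂−J=2  J+j₁−j₂=3  J−j₁+j₂=1  j₁+j₂+J+1=7
(j₁±m₁, j₂±m₂, J±M) = (2,3,1,2,1,3)
P² = 12/7
sum k=0..1:
  [0] +1/12 = 1/12
  [1] −1/2 = -1/2
S = -5/12
C² = P²·S² = 25/84 ; C = -0.545545

-0.545545  (= −√(25/84))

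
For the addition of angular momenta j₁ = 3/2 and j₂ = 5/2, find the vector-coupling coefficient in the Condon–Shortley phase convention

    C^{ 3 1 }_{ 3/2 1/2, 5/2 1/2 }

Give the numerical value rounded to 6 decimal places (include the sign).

triangle: 1!·2!·4!/8! = 48/40320
(j±m)!: 2!·1!·3!·2!·4!·2! = 1152
prefactor² = (2J+1)·Δ·N² = 48/5
  k=0: +1/(0!·1!·1!·3!·1!·1!) = 1/6
  k=1: −1/(1!·0!·0!·2!·2!·2!) = -1/8
Σ = 1/24  ⇒  CG² = 48/5·1/24² = 1/60
CG = +√(1/60) = +0.129099

+0.129099  (= +√(1/60))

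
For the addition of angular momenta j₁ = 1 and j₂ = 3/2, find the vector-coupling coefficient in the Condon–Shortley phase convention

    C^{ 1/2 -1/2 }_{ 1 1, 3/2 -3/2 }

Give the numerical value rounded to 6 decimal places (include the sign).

triangle: 2!×0!×1!/4! = 2/24
(j±m)!: 2!×0!×0!×3!×0!×1! = 12
prefactor² = (2J+1)×Δ×N² = 2
  k=0: +1/(0!×2!×0!×0!×0!×1!) = 1/2
Σ = 1/2  ⇒  CG² = 2×1/2² = 1/2
CG = +√(1/2) = +0.707107

+√(1/2) = +0.707107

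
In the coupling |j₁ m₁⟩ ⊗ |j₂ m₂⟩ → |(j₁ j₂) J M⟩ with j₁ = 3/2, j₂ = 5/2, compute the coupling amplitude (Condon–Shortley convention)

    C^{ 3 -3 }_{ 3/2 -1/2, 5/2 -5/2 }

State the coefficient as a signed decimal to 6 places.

√[7·1!2!4!/8! · 1!2!0!5!0!6!] = √(1440)
  +(−1)^0/∏(0,1,2,0,0,4)! = 1/48  (running 1/48)
⟨..|..⟩ = √(1440)·(1/48) = +0.790569

+√(5/8) = +0.790569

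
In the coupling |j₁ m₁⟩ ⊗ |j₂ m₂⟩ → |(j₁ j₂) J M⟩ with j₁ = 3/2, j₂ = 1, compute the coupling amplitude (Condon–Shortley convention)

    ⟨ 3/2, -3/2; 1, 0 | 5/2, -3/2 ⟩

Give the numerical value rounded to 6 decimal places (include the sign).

+√(2/5) ≈ +0.632456

j₁+j₂−J=0  J+j₁−j₂=3  J−j₁+j₂=2  j₁+j₂+J+1=6
(j₁±m₁, j₂±m₂, J±M) = (0,3,1,1,1,4)
P² = 72/5
sum k=0..0:
  [0] +1/6 = 1/6
S = 1/6
C² = P²·S² = 2/5 ; C = +0.632456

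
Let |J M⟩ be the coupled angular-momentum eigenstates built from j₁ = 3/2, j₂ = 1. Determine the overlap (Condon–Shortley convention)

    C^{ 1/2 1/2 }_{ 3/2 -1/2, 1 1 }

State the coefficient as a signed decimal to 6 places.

+√(1/6) ≈ +0.408248

j₁+j₂−J=2  J+j₁−j₂=1  J−j₁+j₂=0  j₁+j₂+J+1=4
(j₁±m₁, j₂±m₂, J±M) = (1,2,2,0,1,0)
P² = 2/3
sum k=2..2:
  [2] +1/2 = 1/2
S = 1/2
C² = P²·S² = 1/6 ; C = +0.408248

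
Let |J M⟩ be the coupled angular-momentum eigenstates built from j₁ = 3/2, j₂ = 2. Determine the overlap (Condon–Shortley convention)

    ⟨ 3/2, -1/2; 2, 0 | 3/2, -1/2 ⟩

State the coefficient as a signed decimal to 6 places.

√[4·2!1!2!/6! · 1!2!2!2!1!2!] = √(16/45)
  +(−1)^1/∏(1,1,1,1,0,1)! = -1  (running -1)
  +(−1)^2/∏(2,0,0,0,1,2)! = 1/4  (running -3/4)
⟨..|..⟩ = √(16/45)·(-3/4) = -0.447214

-0.447214  (= −√(1/5))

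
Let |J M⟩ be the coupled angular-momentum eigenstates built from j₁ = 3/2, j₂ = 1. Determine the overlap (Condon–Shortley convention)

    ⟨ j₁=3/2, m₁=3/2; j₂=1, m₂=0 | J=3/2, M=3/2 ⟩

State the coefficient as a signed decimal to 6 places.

triangle: 1!×2!×1!/5! = 2/120
(j±m)!: 3!×0!×1!×1!×3!×0! = 36
prefactor² = (2J+1)×Δ×N² = 12/5
  k=0: +1/(0!×1!×0!×1!×2!×0!) = 1/2
Σ = 1/2  ⇒  CG² = 12/5×1/2² = 3/5
CG = +√(3/5) = +0.774597

+0.774597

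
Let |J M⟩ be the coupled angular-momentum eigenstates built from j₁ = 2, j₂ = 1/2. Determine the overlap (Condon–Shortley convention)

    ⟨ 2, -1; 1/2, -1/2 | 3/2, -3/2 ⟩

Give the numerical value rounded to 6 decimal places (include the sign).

triangle: 1!·3!·0!/5! = 6/120
(j±m)!: 1!·3!·0!·1!·0!·3! = 36
prefactor² = (2J+1)·Δ·N² = 36/5
  k=0: +1/(0!·1!·3!·0!·0!·0!) = 1/6
Σ = 1/6  ⇒  CG² = 36/5·1/6² = 1/5
CG = +√(1/5) = +0.447214

+0.447214  (= +√(1/5))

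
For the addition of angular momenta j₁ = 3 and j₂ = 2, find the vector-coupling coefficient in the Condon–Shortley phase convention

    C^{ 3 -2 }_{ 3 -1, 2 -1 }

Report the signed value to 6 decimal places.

−√(1/4) = -0.500000

triangle: 2!*4!*2!/9! = 96/362880
(j±m)!: 2!*4!*1!*3!*1!*5! = 34560
prefactor² = (2J+1)*Δ*N² = 64
  k=0: +1/(0!*2!*4!*1!*0!*1!) = 1/48
  k=1: −1/(1!*1!*3!*0!*1!*2!) = -1/12
Σ = -1/16  ⇒  CG² = 64*(-1/16)² = 1/4
CG = −√(1/4) = -0.500000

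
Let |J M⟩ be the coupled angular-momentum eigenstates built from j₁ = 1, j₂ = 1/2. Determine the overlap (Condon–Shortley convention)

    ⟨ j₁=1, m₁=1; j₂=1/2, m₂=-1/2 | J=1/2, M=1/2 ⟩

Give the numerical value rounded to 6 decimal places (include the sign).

√[2·1!1!0!/3! · 2!0!0!1!1!0!] = √(2/3)
  +(−1)^0/∏(0,1,0,0,1,0)! = 1  (running 1)
⟨..|..⟩ = √(2/3)·(1) = +0.816497

+0.816497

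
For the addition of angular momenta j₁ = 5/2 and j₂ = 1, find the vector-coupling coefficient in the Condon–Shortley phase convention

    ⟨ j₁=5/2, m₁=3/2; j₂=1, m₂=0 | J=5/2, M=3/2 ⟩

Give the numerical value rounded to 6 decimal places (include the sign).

j₁+j₂−J=1  J+j₁−j₂=4  J−j₁+j₂=1  j₁+j₂+J+1=7
(j₁±m₁, j₂±m₂, J±M) = (4,1,1,1,4,1)
P² = 576/35
sum k=0..1:
  [0] +1/6 = 1/6
  [1] −1/24 = -1/24
S = 1/8
C² = P²·S² = 9/35 ; C = +0.507093

+0.507093  (= +√(9/35))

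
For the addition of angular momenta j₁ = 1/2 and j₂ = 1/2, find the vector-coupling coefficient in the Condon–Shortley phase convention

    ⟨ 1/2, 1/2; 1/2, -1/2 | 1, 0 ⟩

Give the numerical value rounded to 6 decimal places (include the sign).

+√(1/2) = +0.707107

j₁+j₂−J=0  J+j₁−j₂=1  J−j₁+j₂=1  j₁+j₂+J+1=3
(j₁±m₁, j₂±m₂, J±M) = (1,0,0,1,1,1)
P² = 1/2
sum k=0..0:
  [0] +1/1 = 1
S = 1
C² = P²·S² = 1/2 ; C = +0.707107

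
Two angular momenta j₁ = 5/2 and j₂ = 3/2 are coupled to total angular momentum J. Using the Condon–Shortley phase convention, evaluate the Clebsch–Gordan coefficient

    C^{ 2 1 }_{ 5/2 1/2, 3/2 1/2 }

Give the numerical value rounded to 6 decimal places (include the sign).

j₁+j₂−J=2  J+j₁−j₂=3  J−j₁+j₂=1  j₁+j₂+J+1=7
(j₁±m₁, j₂±m₂, J±M) = (3,2,2,1,3,1)
P² = 12/7
sum k=1..2:
  [1] −1/2 = -1/2
  [2] +1/12 = 1/12
S = -5/12
C² = P²·S² = 25/84 ; C = -0.545545

−√(25/84) ≈ -0.545545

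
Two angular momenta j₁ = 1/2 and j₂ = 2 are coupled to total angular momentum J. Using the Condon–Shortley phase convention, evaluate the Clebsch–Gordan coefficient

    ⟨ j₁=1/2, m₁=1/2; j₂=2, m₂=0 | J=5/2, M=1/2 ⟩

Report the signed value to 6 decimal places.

+0.774597

j₁+j₂−J=0  J+j₁−j₂=1  J−j₁+j₂=4  j₁+j₂+J+1=6
(j₁±m₁, j₂±m₂, J±M) = (1,0,2,2,3,2)
P² = 48/5
sum k=0..0:
  [0] +1/4 = 1/4
S = 1/4
C² = P²·S² = 3/5 ; C = +0.774597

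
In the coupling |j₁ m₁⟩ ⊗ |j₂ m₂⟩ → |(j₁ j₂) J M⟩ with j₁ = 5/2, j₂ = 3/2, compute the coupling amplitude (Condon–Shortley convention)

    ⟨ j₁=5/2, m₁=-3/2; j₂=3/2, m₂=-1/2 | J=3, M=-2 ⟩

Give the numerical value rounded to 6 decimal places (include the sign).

−√(1/12) = -0.288675

j₁+j₂−J=1  J+j₁−j₂=4  J−j₁+j₂=2  j₁+j₂+J+1=8
(j₁±m₁, j₂±m₂, J±M) = (1,4,1,2,1,5)
P² = 48
sum k=0..1:
  [0] +1/24 = 1/24
  [1] −1/12 = -1/12
S = -1/24
C² = P²·S² = 1/12 ; C = -0.288675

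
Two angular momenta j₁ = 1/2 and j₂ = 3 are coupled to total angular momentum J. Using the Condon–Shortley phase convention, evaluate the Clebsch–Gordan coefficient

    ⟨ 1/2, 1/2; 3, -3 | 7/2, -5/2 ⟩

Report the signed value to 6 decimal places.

+0.377964  (= +√(1/7))

j₁+j₂−J=0  J+j₁−j₂=1  J−j₁+j₂=6  j₁+j₂+J+1=8
(j₁±m₁, j₂±m₂, J±M) = (1,0,0,6,1,6)
P² = 518400/7
sum k=0..0:
  [0] +1/720 = 1/720
S = 1/720
C² = P²·S² = 1/7 ; C = +0.377964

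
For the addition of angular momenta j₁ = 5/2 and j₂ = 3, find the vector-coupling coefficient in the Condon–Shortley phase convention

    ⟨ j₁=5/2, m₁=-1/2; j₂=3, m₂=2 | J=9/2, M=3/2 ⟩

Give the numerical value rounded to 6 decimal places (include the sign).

triangle: 1!*4!*5!/11! = 2880/39916800
(j±m)!: 2!*3!*5!*1!*6!*3! = 6220800
prefactor² = (2J+1)*Δ*N² = 345600/77
  k=0: +1/(0!*1!*3!*5!*1!*0!) = 1/720
  k=1: −1/(1!*0!*2!*4!*2!*1!) = -1/96
Σ = -13/1440  ⇒  CG² = 345600/77*(-13/1440)² = 169/462
CG = −√(169/462) = -0.604815

−√(169/462) = -0.604815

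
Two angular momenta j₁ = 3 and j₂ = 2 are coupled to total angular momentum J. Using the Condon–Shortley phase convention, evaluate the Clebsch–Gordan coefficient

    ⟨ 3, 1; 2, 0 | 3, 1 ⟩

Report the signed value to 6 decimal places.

√[7·2!4!2!/9! · 4!2!2!2!4!2!] = √(256/15)
  +(−1)^0/∏(0,2,2,2,2,0)! = 1/16  (running 1/16)
  +(−1)^1/∏(1,1,1,1,3,1)! = -1/6  (running -5/48)
  +(−1)^2/∏(2,0,0,0,4,2)! = 1/96  (running -3/32)
⟨..|..⟩ = √(256/15)·(-3/32) = -0.387298

-0.387298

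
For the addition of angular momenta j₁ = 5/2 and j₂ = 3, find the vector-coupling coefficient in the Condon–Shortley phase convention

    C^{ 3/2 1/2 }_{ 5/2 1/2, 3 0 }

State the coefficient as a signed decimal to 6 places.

j₁+j₂−J=4  J+j₁−j₂=1  J−j₁+j₂=2  j₁+j₂+J+1=8
(j₁±m₁, j₂±m₂, J±M) = (3,2,3,3,2,1)
P² = 144/35
sum k=1..2:
  [1] −1/12 = -1/12
  [2] +1/4 = 1/4
S = 1/6
C² = P²·S² = 4/35 ; C = +0.338062

+0.338062  (= +√(4/35))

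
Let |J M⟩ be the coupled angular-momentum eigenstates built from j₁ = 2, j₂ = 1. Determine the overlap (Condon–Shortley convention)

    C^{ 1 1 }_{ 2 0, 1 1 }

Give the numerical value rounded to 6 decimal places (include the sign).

+0.316228  (= +√(1/10))

j₁+j₂−J=2  J+j₁−j₂=2  J−j₁+j₂=0  j₁+j₂+J+1=5
(j₁±m₁, j₂±m₂, J±M) = (2,2,2,0,2,0)
P² = 8/5
sum k=2..2:
  [2] +1/4 = 1/4
S = 1/4
C² = P²·S² = 1/10 ; C = +0.316228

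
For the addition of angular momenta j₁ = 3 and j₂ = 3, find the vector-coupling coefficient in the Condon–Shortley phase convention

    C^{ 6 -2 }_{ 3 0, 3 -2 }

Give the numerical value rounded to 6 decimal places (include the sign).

+√(8/33) = +0.492366

j₁+j₂−J=0  J+j₁−j₂=6  J−j₁+j₂=6  j₁+j₂+J+1=13
(j₁±m₁, j₂±m₂, J±M) = (3,3,1,5,4,8)
P² = 49766400/11
sum k=0..0:
  [0] +1/4320 = 1/4320
S = 1/4320
C² = P²·S² = 8/33 ; C = +0.492366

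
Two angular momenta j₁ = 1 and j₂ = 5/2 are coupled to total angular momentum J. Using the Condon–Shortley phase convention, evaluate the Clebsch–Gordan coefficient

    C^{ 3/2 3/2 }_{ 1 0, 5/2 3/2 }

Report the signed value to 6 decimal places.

-0.516398

√[4·2!0!3!/6! · 1!1!4!1!3!0!] = √(48/5)
  +(−1)^1/∏(1,1,0,3,0,0)! = -1/6  (running -1/6)
⟨..|..⟩ = √(48/5)·(-1/6) = -0.516398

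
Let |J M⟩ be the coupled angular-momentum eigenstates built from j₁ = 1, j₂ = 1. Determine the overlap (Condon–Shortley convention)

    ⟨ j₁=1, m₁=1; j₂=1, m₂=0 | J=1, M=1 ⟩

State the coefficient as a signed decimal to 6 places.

+0.707107

√[3·1!1!1!/4! · 2!0!1!1!2!0!] = √(1/2)
  +(−1)^0/∏(0,1,0,1,1,0)! = 1  (running 1)
⟨..|..⟩ = √(1/2)·(1) = +0.707107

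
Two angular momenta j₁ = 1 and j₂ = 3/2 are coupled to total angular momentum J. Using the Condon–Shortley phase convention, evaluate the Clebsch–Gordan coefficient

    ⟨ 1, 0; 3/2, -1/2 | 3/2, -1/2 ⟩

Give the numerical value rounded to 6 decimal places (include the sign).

+√(1/15) = +0.258199

triangle: 1!*1!*2!/5! = 2/120
(j±m)!: 1!*1!*1!*2!*1!*2! = 4
prefactor² = (2J+1)*Δ*N² = 4/15
  k=0: +1/(0!*1!*1!*1!*0!*1!) = 1
  k=1: −1/(1!*0!*0!*0!*1!*2!) = -1/2
Σ = 1/2  ⇒  CG² = 4/15*1/2² = 1/15
CG = +√(1/15) = +0.258199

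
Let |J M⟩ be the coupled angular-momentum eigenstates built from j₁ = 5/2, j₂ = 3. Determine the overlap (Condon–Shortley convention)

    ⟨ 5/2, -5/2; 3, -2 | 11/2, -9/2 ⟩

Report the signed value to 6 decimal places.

√[12·0!5!6!/12! · 0!5!1!5!1!10!] = √(1244160000/11)
  +(−1)^0/∏(0,0,5,1,0,5)! = 1/14400  (running 1/14400)
⟨..|..⟩ = √(1244160000/11)·(1/14400) = +0.738549

+0.738549  (= +√(6/11))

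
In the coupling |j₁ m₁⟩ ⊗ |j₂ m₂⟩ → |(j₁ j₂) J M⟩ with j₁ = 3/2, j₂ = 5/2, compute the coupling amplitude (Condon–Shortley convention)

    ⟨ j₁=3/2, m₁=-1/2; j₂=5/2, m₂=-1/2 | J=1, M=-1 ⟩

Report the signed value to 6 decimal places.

+0.387298

triangle: 3!·0!·2!/6! = 12/720
(j±m)!: 1!·2!·2!·3!·0!·2! = 48
prefactor² = (2J+1)·Δ·N² = 12/5
  k=2: +1/(2!·1!·0!·0!·0!·2!) = 1/4
Σ = 1/4  ⇒  CG² = 12/5·1/4² = 3/20
CG = +√(3/20) = +0.387298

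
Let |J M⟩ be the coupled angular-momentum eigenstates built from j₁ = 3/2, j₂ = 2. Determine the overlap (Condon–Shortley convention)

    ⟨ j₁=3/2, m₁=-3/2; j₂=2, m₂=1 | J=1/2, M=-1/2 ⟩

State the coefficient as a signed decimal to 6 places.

−√(1/10) ≈ -0.316228

triangle: 3!*0!*1!/5! = 6/120
(j±m)!: 0!*3!*3!*1!*0!*1! = 36
prefactor² = (2J+1)*Δ*N² = 18/5
  k=3: −1/(3!*0!*0!*0!*0!*1!) = -1/6
Σ = -1/6  ⇒  CG² = 18/5*(-1/6)² = 1/10
CG = −√(1/10) = -0.316228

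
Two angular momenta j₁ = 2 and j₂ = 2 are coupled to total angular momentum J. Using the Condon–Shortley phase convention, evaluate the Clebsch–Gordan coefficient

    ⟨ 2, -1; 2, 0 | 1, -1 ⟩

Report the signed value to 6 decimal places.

j₁+j₂−J=3  J+j₁−j₂=1  J−j₁+j₂=1  j₁+j₂+J+1=6
(j₁±m₁, j₂±m₂, J±M) = (1,3,2,2,0,2)
P² = 6/5
sum k=2..2:
  [2] +1/2 = 1/2
S = 1/2
C² = P²·S² = 3/10 ; C = +0.547723

+0.547723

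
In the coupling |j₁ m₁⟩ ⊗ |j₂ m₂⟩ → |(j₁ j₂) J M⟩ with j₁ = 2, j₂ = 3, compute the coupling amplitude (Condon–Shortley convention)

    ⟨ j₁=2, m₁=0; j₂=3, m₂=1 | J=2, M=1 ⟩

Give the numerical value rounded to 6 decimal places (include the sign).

+0.377964

j₁+j₂−J=3  J+j₁−j₂=1  J−j₁+j₂=3  j₁+j₂+J+1=8
(j₁±m₁, j₂±m₂, J±M) = (2,2,4,2,3,1)
P² = 36/7
sum k=1..2:
  [1] −1/12 = -1/12
  [2] +1/4 = 1/4
S = 1/6
C² = P²·S² = 1/7 ; C = +0.377964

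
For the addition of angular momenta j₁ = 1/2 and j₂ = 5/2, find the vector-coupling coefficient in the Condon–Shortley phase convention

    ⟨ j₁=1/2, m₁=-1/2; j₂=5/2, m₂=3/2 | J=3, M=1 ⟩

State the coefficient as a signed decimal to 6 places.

+√(1/3) ≈ +0.577350

j₁+j₂−J=0  J+j₁−j₂=1  J−j₁+j₂=5  j₁+j₂+J+1=7
(j₁±m₁, j₂±m₂, J±M) = (0,1,4,1,4,2)
P² = 192
sum k=0..0:
  [0] +1/24 = 1/24
S = 1/24
C² = P²·S² = 1/3 ; C = +0.577350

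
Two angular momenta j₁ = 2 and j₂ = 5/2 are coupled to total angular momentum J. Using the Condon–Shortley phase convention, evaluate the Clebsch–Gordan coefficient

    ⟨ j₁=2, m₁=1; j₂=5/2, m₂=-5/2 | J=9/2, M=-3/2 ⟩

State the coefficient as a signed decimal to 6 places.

+0.218218

triangle: 0!*4!*5!/10! = 2880/3628800
(j±m)!: 3!*1!*0!*5!*3!*6! = 3110400
prefactor² = (2J+1)*Δ*N² = 172800/7
  k=0: +1/(0!*0!*1!*0!*3!*5!) = 1/720
Σ = 1/720  ⇒  CG² = 172800/7*1/720² = 1/21
CG = +√(1/21) = +0.218218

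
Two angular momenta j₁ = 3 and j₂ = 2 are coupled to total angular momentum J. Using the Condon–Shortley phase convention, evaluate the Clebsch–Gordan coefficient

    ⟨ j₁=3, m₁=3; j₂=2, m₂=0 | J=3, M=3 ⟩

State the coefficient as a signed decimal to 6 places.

+0.645497

triangle: 2!·4!·2!/9! = 96/362880
(j±m)!: 6!·0!·2!·2!·6!·0! = 2073600
prefactor² = (2J+1)·Δ·N² = 3840
  k=0: +1/(0!·2!·0!·2!·4!·0!) = 1/96
Σ = 1/96  ⇒  CG² = 3840·1/96² = 5/12
CG = +√(5/12) = +0.645497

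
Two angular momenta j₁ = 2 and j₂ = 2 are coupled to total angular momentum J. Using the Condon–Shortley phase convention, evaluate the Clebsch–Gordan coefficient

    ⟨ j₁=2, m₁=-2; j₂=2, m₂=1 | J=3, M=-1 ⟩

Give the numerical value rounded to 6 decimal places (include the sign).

−√(3/10) = -0.547723

triangle: 1!·3!·3!/8! = 36/40320
(j±m)!: 0!·4!·3!·1!·2!·4! = 6912
prefactor² = (2J+1)·Δ·N² = 216/5
  k=1: −1/(1!·0!·3!·2!·0!·1!) = -1/12
Σ = -1/12  ⇒  CG² = 216/5·(-1/12)² = 3/10
CG = −√(3/10) = -0.547723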